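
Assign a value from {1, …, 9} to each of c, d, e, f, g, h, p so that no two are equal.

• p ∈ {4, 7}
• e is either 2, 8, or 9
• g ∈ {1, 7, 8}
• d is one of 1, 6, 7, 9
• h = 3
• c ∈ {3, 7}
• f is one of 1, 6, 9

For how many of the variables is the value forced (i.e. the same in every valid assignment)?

h has just one choice, so h = 3. Remove 3 from c.
c's domain is down to {7}, so c = 7. Strike 7 from d, g, p.
p must be 4 (only option left).
Determined: c=7, h=3, p=4. The other variables each still have more than one consistent value. That makes 3.

3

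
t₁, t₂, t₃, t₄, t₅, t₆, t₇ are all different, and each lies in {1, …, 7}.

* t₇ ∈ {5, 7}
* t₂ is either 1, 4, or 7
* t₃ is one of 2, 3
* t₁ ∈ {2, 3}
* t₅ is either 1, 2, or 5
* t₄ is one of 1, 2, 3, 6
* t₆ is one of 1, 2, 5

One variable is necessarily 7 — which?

The 7 variables together cover exactly {1, 2, 3, 4, 5, 6, 7} — 7 values for 7 variables — and 4 appears only in t₂'s list, so t₂ = 4.
The 6 still-open variables together cover exactly {1, 2, 3, 5, 6, 7} — 6 values for 6 variables — and 6 appears only in t₄'s list, so t₄ = 6.
The 5 still-open variables together cover exactly {1, 2, 3, 5, 7} — 5 values for 5 variables — and 7 appears only in t₇'s list, so t₇ = 7.

t₇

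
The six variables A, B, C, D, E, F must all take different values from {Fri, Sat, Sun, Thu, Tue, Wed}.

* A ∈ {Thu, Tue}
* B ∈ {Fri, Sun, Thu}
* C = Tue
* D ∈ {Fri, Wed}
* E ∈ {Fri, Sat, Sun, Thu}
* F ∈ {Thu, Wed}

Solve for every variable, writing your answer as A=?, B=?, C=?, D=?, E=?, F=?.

C's domain is down to {Tue}, so C = Tue. So A can't be Tue.
A has just one choice, so A = Thu. Eliminate Thu elsewhere: B, E, F.
F's domain is down to {Wed}, so F = Wed. So D can't be Wed.
D has just one choice, so D = Fri. Remove Fri from B, E.
B must be Sun (only option left). Strike Sun from E.
E's domain is down to {Sat}, so E = Sat.

A=Thu, B=Sun, C=Tue, D=Fri, E=Sat, F=Wed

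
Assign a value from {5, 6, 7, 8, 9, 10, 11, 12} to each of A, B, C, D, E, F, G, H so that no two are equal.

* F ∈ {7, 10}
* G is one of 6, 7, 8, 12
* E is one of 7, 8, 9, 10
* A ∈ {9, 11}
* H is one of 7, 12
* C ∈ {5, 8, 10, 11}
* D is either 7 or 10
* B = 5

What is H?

12

B must be 5 (only option left). Remove 5 from C.
Among the 7 still-open variables, 6 fits only G (and all 7 values in {6, 7, 8, 9, 10, 11, 12} must be used), so G = 6.
Among the 6 still-open variables, 12 fits only H (and all 6 values in {7, 8, 9, 10, 11, 12} must be used), so H = 12.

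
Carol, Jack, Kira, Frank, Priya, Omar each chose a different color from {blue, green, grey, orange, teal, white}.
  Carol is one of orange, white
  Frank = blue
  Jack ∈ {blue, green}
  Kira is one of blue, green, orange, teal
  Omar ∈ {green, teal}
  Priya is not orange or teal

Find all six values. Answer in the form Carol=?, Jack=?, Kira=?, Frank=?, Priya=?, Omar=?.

Carol=white, Jack=green, Kira=orange, Frank=blue, Priya=grey, Omar=teal

Frank's domain is down to {blue}, so Frank = blue. Strike blue from Jack, Kira, Priya.
That leaves Jack = green. So Kira, Priya, Omar can't be green.
Omar has just one choice, so Omar = teal. Eliminate teal elsewhere: Kira.
Kira must be orange (only option left). Eliminate orange elsewhere: Carol.
Carol has just one choice, so Carol = white. Eliminate white elsewhere: Priya.
That leaves Priya = grey.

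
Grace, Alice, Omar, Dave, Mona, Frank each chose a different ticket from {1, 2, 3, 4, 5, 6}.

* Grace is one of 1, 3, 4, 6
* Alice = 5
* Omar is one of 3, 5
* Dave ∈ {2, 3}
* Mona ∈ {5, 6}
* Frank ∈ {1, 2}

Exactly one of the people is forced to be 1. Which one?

Alice must be 5 (only option left). Remove 5 from Omar, Mona.
That leaves Omar = 3. Remove 3 from Grace, Dave.
That leaves Dave = 2. Eliminate 2 elsewhere: Frank.
So 1 goes to Frank.

Frank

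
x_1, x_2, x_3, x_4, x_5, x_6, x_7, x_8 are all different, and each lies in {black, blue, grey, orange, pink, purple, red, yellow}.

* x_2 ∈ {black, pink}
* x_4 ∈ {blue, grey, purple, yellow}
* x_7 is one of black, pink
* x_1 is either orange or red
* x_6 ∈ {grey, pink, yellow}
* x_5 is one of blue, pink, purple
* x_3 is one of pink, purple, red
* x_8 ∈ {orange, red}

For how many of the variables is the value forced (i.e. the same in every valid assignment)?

2

The 2 variables x_1 and x_8 are confined to {orange, red}, which locks those values in; drop them from x_3.
x_2 and x_7 share exactly the 2 values {black, pink}; by pigeonhole those values go to them, so strike black, pink from x_3, x_5, x_6.
x_3 must be purple (only option left). Eliminate purple elsewhere: x_4, x_5.
That leaves x_5 = blue. Strike blue from x_4.
Determined: x_3=purple, x_5=blue. The other variables each still have more than one consistent value. That makes 2.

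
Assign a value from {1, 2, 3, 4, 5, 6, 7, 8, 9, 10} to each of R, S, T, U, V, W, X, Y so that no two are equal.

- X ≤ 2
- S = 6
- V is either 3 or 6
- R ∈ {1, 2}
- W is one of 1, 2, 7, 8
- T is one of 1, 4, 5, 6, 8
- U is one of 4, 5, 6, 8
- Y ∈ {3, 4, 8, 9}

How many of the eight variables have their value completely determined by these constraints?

2

S must be 6 (only option left). Eliminate 6 elsewhere: T, U, V.
V has just one choice, so V = 3. Strike 3 from Y.
R and X between them cover only {1, 2} — a naked pair. Remove those values from T, W.
Determined: S=6, V=3. The other variables each still have more than one consistent value. That makes 2.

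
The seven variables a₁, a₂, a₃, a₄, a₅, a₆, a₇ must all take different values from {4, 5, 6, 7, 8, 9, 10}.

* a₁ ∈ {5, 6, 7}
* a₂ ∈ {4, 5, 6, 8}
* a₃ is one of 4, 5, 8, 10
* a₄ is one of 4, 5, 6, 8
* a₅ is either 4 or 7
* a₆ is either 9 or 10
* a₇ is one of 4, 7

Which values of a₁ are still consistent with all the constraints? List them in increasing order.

5, 6

Among the 7 variables, 9 fits only a₆ (and all 7 values in {4, 5, 6, 7, 8, 9, 10} must be used), so a₆ = 9.
Among the 6 still-open variables, 10 fits only a₃ (and all 6 values in {4, 5, 6, 7, 8, 10} must be used), so a₃ = 10.
The 2 variables a₅ and a₇ are confined to {4, 7}, which locks those values in; drop them from a₁, a₂, a₄.
No further eliminations apply; a₁ can still be any of 5, 6.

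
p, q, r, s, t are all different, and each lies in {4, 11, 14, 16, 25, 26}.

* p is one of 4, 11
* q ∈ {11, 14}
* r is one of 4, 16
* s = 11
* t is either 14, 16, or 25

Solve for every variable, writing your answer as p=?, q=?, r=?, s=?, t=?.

s's domain is down to {11}, so s = 11. Strike 11 from p, q.
p must be 4 (only option left). So r can't be 4.
q has just one choice, so q = 14. Remove 14 from t.
r must be 16 (only option left). So t can't be 16.
t has just one choice, so t = 25.

p=4, q=14, r=16, s=11, t=25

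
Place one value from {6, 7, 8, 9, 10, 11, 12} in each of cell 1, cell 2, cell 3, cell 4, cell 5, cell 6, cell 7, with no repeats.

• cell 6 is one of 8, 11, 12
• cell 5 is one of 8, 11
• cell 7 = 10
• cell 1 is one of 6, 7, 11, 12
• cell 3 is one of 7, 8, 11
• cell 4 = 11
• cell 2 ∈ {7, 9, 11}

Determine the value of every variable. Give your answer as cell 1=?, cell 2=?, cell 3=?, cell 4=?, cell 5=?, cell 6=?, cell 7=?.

cell 4's domain is down to {11}, so cell 4 = 11. Strike 11 from cell 1, cell 2, cell 3, cell 5, cell 6.
cell 5 has just one choice, so cell 5 = 8. Eliminate 8 elsewhere: cell 3, cell 6.
cell 6 has just one choice, so cell 6 = 12. Strike 12 from cell 1.
That leaves cell 7 = 10.
cell 3 must be 7 (only option left). So cell 1, cell 2 can't be 7.
cell 1's domain is down to {6}, so cell 1 = 6.
cell 2 must be 9 (only option left).

cell 1=6, cell 2=9, cell 3=7, cell 4=11, cell 5=8, cell 6=12, cell 7=10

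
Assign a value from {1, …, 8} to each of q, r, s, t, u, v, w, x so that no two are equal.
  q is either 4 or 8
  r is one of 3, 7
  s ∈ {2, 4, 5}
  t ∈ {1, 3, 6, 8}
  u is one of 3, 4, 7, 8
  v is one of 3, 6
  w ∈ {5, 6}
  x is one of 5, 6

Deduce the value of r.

The 8 variables draw from only 8 values {1, 2, 3, 4, 5, 6, 7, 8}, so each is used; only t can be 1, hence t = 1.
Among the 7 still-open variables, 2 fits only s (and all 7 values in {2, 3, 4, 5, 6, 7, 8} must be used), so s = 2.
w and x between them cover only {5, 6} — a naked pair. Remove those values from v.
v's domain is down to {3}, so v = 3. Remove 3 from r, u.
So r = 7.

7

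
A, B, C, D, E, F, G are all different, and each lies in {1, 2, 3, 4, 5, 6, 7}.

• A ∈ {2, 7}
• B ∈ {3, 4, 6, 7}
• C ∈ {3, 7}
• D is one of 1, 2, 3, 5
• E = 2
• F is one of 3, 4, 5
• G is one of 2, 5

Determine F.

4

E's domain is down to {2}, so E = 2. Strike 2 from A, D, G.
That leaves G = 5. Strike 5 from D, F.
A's domain is down to {7}, so A = 7. Remove 7 from B, C.
C's domain is down to {3}, so C = 3. So B, D, F can't be 3.
So F = 4.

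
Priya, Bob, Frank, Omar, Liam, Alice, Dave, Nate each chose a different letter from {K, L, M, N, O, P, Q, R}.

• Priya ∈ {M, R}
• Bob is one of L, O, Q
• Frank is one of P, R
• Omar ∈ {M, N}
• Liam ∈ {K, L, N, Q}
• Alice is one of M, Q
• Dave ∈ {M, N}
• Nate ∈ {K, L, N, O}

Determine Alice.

Q

Among the 8 variables, P fits only Frank (and all 8 values in {K, L, M, N, O, P, Q, R} must be used), so Frank = P.
Among the 7 still-open variables, R fits only Priya (and all 7 values in {K, L, M, N, O, Q, R} must be used), so Priya = R.
Omar and Dave between them cover only {M, N} — a naked pair. Remove those values from Liam, Alice, Nate.
So Alice = Q.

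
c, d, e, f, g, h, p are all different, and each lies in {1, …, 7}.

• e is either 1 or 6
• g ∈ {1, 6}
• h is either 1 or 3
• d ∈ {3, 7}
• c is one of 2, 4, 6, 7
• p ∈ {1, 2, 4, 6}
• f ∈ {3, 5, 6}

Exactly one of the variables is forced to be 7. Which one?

d

Among the 7 variables, 5 fits only f (and all 7 values in {1, 2, 3, 4, 5, 6, 7} must be used), so f = 5.
e and g share exactly the 2 values {1, 6}; by pigeonhole those values go to them, so strike 1, 6 from c, h, p.
h must be 3 (only option left). So d can't be 3.
So 7 goes to d.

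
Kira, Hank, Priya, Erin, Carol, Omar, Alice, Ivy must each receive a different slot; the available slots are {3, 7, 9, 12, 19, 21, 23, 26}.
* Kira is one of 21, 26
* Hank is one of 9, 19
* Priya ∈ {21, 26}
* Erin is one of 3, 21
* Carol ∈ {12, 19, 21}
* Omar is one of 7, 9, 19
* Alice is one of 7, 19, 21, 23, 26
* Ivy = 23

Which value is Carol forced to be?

Ivy's domain is down to {23}, so Ivy = 23. Strike 23 from Alice.
The 7 still-open variables together cover exactly {3, 7, 9, 12, 19, 21, 26} — 7 values for 7 variables — and 3 appears only in Erin's list, so Erin = 3.
The 6 still-open variables draw from only 6 values {7, 9, 12, 19, 21, 26}, so each is used; only Carol can be 12, hence Carol = 12.

12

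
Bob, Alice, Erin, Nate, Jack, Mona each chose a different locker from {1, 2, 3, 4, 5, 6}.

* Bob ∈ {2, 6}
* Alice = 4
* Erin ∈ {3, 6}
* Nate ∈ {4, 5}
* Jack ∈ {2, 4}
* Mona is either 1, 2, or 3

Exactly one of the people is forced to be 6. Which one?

Bob

Alice's domain is down to {4}, so Alice = 4. Strike 4 from Nate, Jack.
Nate has just one choice, so Nate = 5.
Jack has just one choice, so Jack = 2. Remove 2 from Bob, Mona.
So 6 goes to Bob.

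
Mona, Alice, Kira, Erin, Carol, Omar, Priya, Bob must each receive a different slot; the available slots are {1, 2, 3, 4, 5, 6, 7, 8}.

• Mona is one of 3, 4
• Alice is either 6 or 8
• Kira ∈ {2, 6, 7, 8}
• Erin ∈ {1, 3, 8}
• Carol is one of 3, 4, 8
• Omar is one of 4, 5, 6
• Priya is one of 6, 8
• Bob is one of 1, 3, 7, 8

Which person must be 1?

Among the 8 variables, 2 fits only Kira (and all 8 values in {1, 2, 3, 4, 5, 6, 7, 8} must be used), so Kira = 2.
The 7 still-open variables together cover exactly {1, 3, 4, 5, 6, 7, 8} — 7 values for 7 variables — and 5 appears only in Omar's list, so Omar = 5.
The 6 still-open variables together cover exactly {1, 3, 4, 6, 7, 8} — 6 values for 6 variables — and 7 appears only in Bob's list, so Bob = 7.
Among the 5 still-open variables, 1 fits only Erin (and all 5 values in {1, 3, 4, 6, 8} must be used), so Erin = 1.

Erin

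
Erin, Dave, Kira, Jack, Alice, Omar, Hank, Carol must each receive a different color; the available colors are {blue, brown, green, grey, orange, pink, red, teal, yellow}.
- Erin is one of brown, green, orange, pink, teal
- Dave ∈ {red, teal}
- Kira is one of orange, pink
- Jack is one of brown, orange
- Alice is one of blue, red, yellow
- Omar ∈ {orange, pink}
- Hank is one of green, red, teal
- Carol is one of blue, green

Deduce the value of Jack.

Among the 8 variables, yellow fits only Alice (and all 8 values in {blue, brown, green, orange, pink, red, teal, yellow} must be used), so Alice = yellow.
The 7 still-open variables together cover exactly {blue, brown, green, orange, pink, red, teal} — 7 values for 7 variables — and blue appears only in Carol's list, so Carol = blue.
Kira and Omar share exactly the 2 values {orange, pink}; by pigeonhole those values go to them, so strike orange, pink from Erin, Jack.
So Jack = brown.

brown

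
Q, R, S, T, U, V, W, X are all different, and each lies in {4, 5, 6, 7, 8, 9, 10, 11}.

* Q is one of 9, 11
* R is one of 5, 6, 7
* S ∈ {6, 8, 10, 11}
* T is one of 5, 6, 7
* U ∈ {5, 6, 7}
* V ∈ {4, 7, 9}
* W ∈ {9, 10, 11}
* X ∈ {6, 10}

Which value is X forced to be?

The 8 variables draw from only 8 values {4, 5, 6, 7, 8, 9, 10, 11}, so each is used; only V can be 4, hence V = 4.
The 7 still-open variables together cover exactly {5, 6, 7, 8, 9, 10, 11} — 7 values for 7 variables — and 8 appears only in S's list, so S = 8.
R, T, U between them cover only {5, 6, 7} — a naked triple. Remove those values from X.
So X = 10.

10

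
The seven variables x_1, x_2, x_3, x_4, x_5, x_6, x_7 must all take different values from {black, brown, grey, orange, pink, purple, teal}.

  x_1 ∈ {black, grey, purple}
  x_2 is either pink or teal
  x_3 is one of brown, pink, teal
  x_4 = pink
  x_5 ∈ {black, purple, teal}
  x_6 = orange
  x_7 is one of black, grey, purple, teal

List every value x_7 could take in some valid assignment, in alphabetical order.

black, grey, purple

x_4 must be pink (only option left). Strike pink from x_2, x_3.
That leaves x_6 = orange.
x_2 must be teal (only option left). Remove teal from x_3, x_5, x_7.
x_3 has just one choice, so x_3 = brown.
No further eliminations apply; x_7 can still be any of black, grey, purple.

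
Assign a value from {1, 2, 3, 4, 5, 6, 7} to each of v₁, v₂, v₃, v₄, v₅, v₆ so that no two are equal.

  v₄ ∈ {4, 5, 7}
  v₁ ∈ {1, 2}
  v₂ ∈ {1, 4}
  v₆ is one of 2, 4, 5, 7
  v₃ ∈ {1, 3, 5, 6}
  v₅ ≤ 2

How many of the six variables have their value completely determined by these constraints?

The 2 variables v₁ and v₅ are confined to {1, 2}, which locks those values in; drop them from v₂, v₃, v₆.
v₂ must be 4 (only option left). So v₄, v₆ can't be 4.
The 2 variables v₄ and v₆ are confined to {5, 7}, which locks those values in; drop them from v₃.
Determined: v₂=4. The other variables each still have more than one consistent value. That makes 1.

1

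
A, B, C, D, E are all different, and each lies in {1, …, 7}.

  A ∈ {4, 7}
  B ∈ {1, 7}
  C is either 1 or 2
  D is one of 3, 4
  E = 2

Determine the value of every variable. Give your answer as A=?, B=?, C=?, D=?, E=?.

A=4, B=7, C=1, D=3, E=2

E must be 2 (only option left). Strike 2 from C.
That leaves C = 1. Remove 1 from B.
B's domain is down to {7}, so B = 7. Strike 7 from A.
A must be 4 (only option left). So D can't be 4.
D has just one choice, so D = 3.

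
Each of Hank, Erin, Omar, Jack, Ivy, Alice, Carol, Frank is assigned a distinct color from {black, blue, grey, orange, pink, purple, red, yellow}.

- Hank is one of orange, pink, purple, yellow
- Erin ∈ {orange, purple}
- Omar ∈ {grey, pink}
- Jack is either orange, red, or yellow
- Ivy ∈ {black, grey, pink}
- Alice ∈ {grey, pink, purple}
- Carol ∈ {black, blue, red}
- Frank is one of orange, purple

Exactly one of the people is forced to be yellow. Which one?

Hank

Among the 8 variables, blue fits only Carol (and all 8 values in {black, blue, grey, orange, pink, purple, red, yellow} must be used), so Carol = blue.
The 7 still-open variables draw from only 7 values {black, grey, orange, pink, purple, red, yellow}, so each is used; only Ivy can be black, hence Ivy = black.
The 6 still-open variables draw from only 6 values {grey, orange, pink, purple, red, yellow}, so each is used; only Jack can be red, hence Jack = red.
The 5 still-open variables together cover exactly {grey, orange, pink, purple, yellow} — 5 values for 5 variables — and yellow appears only in Hank's list, so Hank = yellow.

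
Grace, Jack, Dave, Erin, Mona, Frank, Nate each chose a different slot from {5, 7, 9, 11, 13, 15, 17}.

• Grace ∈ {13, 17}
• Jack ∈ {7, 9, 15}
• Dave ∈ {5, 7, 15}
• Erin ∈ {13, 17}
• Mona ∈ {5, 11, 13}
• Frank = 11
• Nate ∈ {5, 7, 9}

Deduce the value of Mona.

5

Frank must be 11 (only option left). So Mona can't be 11.
Grace and Erin between them cover only {13, 17} — a naked pair. Remove those values from Mona.
So Mona = 5.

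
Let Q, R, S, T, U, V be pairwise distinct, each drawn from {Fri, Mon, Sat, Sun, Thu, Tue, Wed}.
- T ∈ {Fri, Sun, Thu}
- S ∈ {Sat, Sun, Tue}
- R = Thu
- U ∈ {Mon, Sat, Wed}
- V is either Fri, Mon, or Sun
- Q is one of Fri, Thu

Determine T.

R has just one choice, so R = Thu. Strike Thu from Q, T.
Q's domain is down to {Fri}, so Q = Fri. Remove Fri from T, V.
So T = Sun.

Sun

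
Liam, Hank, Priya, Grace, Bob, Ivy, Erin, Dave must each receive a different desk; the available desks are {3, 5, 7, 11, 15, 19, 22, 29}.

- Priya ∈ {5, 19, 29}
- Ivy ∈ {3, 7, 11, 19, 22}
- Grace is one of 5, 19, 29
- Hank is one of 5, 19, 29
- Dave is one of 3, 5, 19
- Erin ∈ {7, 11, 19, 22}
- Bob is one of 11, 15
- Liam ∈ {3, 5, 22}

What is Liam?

22

The 8 variables draw from only 8 values {3, 5, 7, 11, 15, 19, 22, 29}, so each is used; only Bob can be 15, hence Bob = 15.
The 3 variables Hank, Priya, Grace are confined to {5, 19, 29}, which locks those values in; drop them from Liam, Ivy, Erin, Dave.
Dave's domain is down to {3}, so Dave = 3. Eliminate 3 elsewhere: Liam, Ivy.
So Liam = 22.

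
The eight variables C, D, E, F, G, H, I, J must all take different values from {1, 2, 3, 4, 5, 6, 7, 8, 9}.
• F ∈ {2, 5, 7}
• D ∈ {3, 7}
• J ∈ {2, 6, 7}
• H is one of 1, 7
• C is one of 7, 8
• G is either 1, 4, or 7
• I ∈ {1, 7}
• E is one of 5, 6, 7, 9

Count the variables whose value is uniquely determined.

3

The 2 variables H and I are confined to {1, 7}, which locks those values in; drop them from C, D, E, F, G, J.
C must be 8 (only option left).
That leaves D = 3.
G has just one choice, so G = 4.
Determined: C=8, D=3, G=4. The other variables each still have more than one consistent value. That makes 3.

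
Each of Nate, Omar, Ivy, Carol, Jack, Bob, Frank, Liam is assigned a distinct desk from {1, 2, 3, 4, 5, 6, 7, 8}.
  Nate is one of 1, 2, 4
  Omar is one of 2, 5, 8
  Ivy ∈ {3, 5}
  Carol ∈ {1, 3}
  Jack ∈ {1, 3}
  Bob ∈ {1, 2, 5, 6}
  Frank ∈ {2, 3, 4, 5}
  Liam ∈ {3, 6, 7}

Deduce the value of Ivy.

The 8 variables together cover exactly {1, 2, 3, 4, 5, 6, 7, 8} — 8 values for 8 variables — and 7 appears only in Liam's list, so Liam = 7.
The 7 still-open variables draw from only 7 values {1, 2, 3, 4, 5, 6, 8}, so each is used; only Bob can be 6, hence Bob = 6.
The 6 still-open variables together cover exactly {1, 2, 3, 4, 5, 8} — 6 values for 6 variables — and 8 appears only in Omar's list, so Omar = 8.
Carol and Jack share exactly the 2 values {1, 3}; by pigeonhole those values go to them, so strike 1, 3 from Nate, Ivy, Frank.
So Ivy = 5.

5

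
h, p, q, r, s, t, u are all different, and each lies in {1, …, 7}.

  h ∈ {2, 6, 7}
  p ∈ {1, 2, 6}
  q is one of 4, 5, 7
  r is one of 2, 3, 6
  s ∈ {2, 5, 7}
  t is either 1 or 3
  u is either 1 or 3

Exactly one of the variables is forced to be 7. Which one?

Among the 7 variables, 4 fits only q (and all 7 values in {1, 2, 3, 4, 5, 6, 7} must be used), so q = 4.
The 6 still-open variables together cover exactly {1, 2, 3, 5, 6, 7} — 6 values for 6 variables — and 5 appears only in s's list, so s = 5.
The 5 still-open variables draw from only 5 values {1, 2, 3, 6, 7}, so each is used; only h can be 7, hence h = 7.

h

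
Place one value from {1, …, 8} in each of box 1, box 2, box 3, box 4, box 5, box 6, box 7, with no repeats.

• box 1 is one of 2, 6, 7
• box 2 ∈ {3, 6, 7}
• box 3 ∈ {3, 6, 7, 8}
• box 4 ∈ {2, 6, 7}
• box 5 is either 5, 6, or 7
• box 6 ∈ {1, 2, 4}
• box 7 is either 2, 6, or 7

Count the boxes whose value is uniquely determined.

The 3 variables box 1, box 4, box 7 are confined to {2, 6, 7}, which locks those values in; drop them from box 2, box 3, box 5, box 6.
box 2 must be 3 (only option left). Remove 3 from box 3.
That leaves box 3 = 8.
box 5 has just one choice, so box 5 = 5.
Determined: box 2=3, box 3=8, box 5=5. The other boxes each still have more than one consistent value. That makes 3.

3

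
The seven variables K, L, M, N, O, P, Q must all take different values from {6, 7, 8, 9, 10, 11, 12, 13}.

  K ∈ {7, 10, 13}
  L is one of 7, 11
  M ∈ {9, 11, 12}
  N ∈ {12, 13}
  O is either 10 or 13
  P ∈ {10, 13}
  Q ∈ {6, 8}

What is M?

9

O and P between them cover only {10, 13} — a naked pair. Remove those values from K, N.
K must be 7 (only option left). Strike 7 from L.
L must be 11 (only option left). Strike 11 from M.
N must be 12 (only option left). Eliminate 12 elsewhere: M.
So M = 9.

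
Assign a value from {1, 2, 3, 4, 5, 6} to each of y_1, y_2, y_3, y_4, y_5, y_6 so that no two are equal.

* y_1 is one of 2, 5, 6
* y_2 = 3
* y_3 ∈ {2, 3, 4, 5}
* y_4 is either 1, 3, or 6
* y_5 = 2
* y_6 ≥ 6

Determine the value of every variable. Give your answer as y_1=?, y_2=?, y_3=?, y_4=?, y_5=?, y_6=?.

y_1=5, y_2=3, y_3=4, y_4=1, y_5=2, y_6=6

y_2 has just one choice, so y_2 = 3. Eliminate 3 elsewhere: y_3, y_4.
That leaves y_5 = 2. So y_1, y_3 can't be 2.
y_6 has just one choice, so y_6 = 6. Eliminate 6 elsewhere: y_1, y_4.
y_1's domain is down to {5}, so y_1 = 5. Strike 5 from y_3.
That leaves y_3 = 4.
y_4 has just one choice, so y_4 = 1.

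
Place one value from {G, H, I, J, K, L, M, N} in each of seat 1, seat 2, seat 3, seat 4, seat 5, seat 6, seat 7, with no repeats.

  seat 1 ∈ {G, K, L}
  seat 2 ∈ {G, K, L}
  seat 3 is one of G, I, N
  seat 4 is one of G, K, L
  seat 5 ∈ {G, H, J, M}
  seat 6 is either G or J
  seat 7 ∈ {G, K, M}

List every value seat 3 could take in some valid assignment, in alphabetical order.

seat 1, seat 2, seat 4 share exactly the 3 values {G, K, L}; by pigeonhole those values go to them, so strike G, K, L from seat 3, seat 5, seat 6, seat 7.
seat 6's domain is down to {J}, so seat 6 = J. Eliminate J elsewhere: seat 5.
seat 7 must be M (only option left). Eliminate M elsewhere: seat 5.
That leaves seat 5 = H.
No further eliminations apply; seat 3 can still be any of I, N.

I, N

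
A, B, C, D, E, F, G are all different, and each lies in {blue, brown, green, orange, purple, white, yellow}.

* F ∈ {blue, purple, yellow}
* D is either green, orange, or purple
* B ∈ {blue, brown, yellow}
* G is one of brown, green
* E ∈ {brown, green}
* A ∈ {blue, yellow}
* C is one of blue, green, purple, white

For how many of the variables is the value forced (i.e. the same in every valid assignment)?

Among the 7 variables, orange fits only D (and all 7 values in {blue, brown, green, orange, purple, white, yellow} must be used), so D = orange.
The 6 still-open variables together cover exactly {blue, brown, green, purple, white, yellow} — 6 values for 6 variables — and white appears only in C's list, so C = white.
Among the 5 still-open variables, purple fits only F (and all 5 values in {blue, brown, green, purple, yellow} must be used), so F = purple.
The 2 variables E and G are confined to {brown, green}, which locks those values in; drop them from B.
Determined: C=white, D=orange, F=purple. The other variables each still have more than one consistent value. That makes 3.

3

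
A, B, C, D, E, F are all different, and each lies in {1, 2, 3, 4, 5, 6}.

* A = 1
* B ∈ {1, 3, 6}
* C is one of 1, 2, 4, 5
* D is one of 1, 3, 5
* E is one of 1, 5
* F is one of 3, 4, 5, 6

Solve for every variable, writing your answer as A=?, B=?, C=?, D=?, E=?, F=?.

A=1, B=6, C=2, D=3, E=5, F=4

A's domain is down to {1}, so A = 1. So B, C, D, E can't be 1.
That leaves E = 5. Eliminate 5 elsewhere: C, D, F.
D's domain is down to {3}, so D = 3. Strike 3 from B, F.
B has just one choice, so B = 6. Remove 6 from F.
F has just one choice, so F = 4. Remove 4 from C.
C has just one choice, so C = 2.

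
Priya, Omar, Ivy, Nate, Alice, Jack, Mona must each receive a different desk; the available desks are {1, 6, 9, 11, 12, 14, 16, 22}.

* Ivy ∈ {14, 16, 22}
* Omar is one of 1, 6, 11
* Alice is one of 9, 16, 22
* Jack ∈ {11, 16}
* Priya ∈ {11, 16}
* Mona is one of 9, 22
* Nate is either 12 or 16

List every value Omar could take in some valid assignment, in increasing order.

1, 6

The 2 variables Priya and Jack are confined to {11, 16}, which locks those values in; drop them from Omar, Ivy, Nate, Alice.
Nate must be 12 (only option left).
Alice and Mona between them cover only {9, 22} — a naked pair. Remove those values from Ivy.
That leaves Ivy = 14.
No further eliminations apply; Omar can still be any of 1, 6.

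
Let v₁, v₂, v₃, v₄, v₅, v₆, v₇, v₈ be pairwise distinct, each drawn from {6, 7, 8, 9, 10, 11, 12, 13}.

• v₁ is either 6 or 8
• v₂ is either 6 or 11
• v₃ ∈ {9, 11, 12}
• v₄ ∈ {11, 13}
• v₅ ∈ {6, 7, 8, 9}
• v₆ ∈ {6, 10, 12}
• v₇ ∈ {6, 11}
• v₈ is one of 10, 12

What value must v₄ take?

The 8 variables together cover exactly {6, 7, 8, 9, 10, 11, 12, 13} — 8 values for 8 variables — and 7 appears only in v₅'s list, so v₅ = 7.
The 7 still-open variables together cover exactly {6, 8, 9, 10, 11, 12, 13} — 7 values for 7 variables — and 8 appears only in v₁'s list, so v₁ = 8.
The 6 still-open variables together cover exactly {6, 9, 10, 11, 12, 13} — 6 values for 6 variables — and 9 appears only in v₃'s list, so v₃ = 9.
Among the 5 still-open variables, 13 fits only v₄ (and all 5 values in {6, 10, 11, 12, 13} must be used), so v₄ = 13.

13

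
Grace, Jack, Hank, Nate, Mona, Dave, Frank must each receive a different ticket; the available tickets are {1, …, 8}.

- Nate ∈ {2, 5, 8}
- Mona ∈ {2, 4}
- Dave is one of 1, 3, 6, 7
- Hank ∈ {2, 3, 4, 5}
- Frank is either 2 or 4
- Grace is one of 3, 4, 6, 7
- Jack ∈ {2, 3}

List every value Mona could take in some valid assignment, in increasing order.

Mona and Frank share exactly the 2 values {2, 4}; by pigeonhole those values go to them, so strike 2, 4 from Grace, Jack, Hank, Nate.
Jack's domain is down to {3}, so Jack = 3. Eliminate 3 elsewhere: Grace, Hank, Dave.
Hank has just one choice, so Hank = 5. Remove 5 from Nate.
That leaves Nate = 8.
No further eliminations apply; Mona can still be any of 2, 4.

2, 4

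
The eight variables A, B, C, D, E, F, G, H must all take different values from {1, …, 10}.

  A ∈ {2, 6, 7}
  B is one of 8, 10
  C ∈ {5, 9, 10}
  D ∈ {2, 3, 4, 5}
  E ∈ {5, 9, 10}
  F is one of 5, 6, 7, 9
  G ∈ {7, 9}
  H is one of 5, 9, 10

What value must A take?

C, E, H share exactly the 3 values {5, 9, 10}; by pigeonhole those values go to them, so strike 5, 9, 10 from B, D, F, G.
B must be 8 (only option left).
G has just one choice, so G = 7. So A, F can't be 7.
F has just one choice, so F = 6. Eliminate 6 elsewhere: A.
So A = 2.

2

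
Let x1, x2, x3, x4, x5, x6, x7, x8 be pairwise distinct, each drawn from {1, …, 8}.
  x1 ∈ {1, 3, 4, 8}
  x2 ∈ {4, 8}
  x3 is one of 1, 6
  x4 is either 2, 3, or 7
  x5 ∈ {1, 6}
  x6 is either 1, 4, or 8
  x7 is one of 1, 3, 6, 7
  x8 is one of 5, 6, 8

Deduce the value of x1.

The 8 variables draw from only 8 values {1, 2, 3, 4, 5, 6, 7, 8}, so each is used; only x4 can be 2, hence x4 = 2.
The 7 still-open variables together cover exactly {1, 3, 4, 5, 6, 7, 8} — 7 values for 7 variables — and 5 appears only in x8's list, so x8 = 5.
Among the 6 still-open variables, 7 fits only x7 (and all 6 values in {1, 3, 4, 6, 7, 8} must be used), so x7 = 7.
The 5 still-open variables together cover exactly {1, 3, 4, 6, 8} — 5 values for 5 variables — and 3 appears only in x1's list, so x1 = 3.

3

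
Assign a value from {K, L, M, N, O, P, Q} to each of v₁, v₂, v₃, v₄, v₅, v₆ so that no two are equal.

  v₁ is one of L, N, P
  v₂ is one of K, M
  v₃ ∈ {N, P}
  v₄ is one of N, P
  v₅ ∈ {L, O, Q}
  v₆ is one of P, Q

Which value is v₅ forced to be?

O

v₃ and v₄ share exactly the 2 values {N, P}; by pigeonhole those values go to them, so strike N, P from v₁, v₆.
v₁ has just one choice, so v₁ = L. Strike L from v₅.
v₆ must be Q (only option left). Eliminate Q elsewhere: v₅.
So v₅ = O.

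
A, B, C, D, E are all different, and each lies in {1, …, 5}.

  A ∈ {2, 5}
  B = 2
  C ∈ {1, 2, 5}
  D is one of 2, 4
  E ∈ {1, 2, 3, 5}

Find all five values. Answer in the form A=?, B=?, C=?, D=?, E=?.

B must be 2 (only option left). So A, C, D, E can't be 2.
D must be 4 (only option left).
That leaves A = 5. Strike 5 from C, E.
That leaves C = 1. Eliminate 1 elsewhere: E.
E must be 3 (only option left).

A=5, B=2, C=1, D=4, E=3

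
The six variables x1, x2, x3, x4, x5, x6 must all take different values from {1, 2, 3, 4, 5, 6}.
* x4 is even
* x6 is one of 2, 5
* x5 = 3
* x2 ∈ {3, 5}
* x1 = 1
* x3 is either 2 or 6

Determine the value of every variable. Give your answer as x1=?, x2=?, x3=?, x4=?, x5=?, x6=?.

x1's domain is down to {1}, so x1 = 1.
That leaves x5 = 3. Eliminate 3 elsewhere: x2.
x2 must be 5 (only option left). Strike 5 from x6.
x6's domain is down to {2}, so x6 = 2. So x3, x4 can't be 2.
x3 has just one choice, so x3 = 6. Strike 6 from x4.
x4's domain is down to {4}, so x4 = 4.

x1=1, x2=5, x3=6, x4=4, x5=3, x6=2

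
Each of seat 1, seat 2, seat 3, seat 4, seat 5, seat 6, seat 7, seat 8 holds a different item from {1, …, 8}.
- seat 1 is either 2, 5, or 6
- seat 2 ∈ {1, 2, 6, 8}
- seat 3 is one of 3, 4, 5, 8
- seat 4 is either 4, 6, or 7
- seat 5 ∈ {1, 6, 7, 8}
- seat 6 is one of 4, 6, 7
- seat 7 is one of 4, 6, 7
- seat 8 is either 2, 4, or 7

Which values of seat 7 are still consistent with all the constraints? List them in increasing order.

The 8 variables draw from only 8 values {1, 2, 3, 4, 5, 6, 7, 8}, so each is used; only seat 3 can be 3, hence seat 3 = 3.
The 7 still-open variables together cover exactly {1, 2, 4, 5, 6, 7, 8} — 7 values for 7 variables — and 5 appears only in seat 1's list, so seat 1 = 5.
seat 4, seat 6, seat 7 share exactly the 3 values {4, 6, 7}; by pigeonhole those values go to them, so strike 4, 6, 7 from seat 2, seat 5, seat 8.
seat 8's domain is down to {2}, so seat 8 = 2. So seat 2 can't be 2.
No further eliminations apply; seat 7 can still be any of 4, 6, 7.

4, 6, 7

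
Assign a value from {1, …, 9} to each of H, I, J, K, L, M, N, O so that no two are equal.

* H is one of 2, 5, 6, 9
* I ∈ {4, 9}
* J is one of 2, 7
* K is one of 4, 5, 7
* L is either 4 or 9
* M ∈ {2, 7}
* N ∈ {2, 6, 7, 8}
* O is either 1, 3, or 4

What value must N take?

8

The 2 variables I and L are confined to {4, 9}, which locks those values in; drop them from H, K, O.
The 2 variables J and M are confined to {2, 7}, which locks those values in; drop them from H, K, N.
K must be 5 (only option left). Remove 5 from H.
H's domain is down to {6}, so H = 6. So N can't be 6.
So N = 8.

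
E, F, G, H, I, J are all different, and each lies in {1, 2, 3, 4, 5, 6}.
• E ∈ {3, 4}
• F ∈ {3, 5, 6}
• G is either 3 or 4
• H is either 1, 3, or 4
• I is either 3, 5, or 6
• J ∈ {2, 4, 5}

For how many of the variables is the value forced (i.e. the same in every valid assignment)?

2

The 6 variables draw from only 6 values {1, 2, 3, 4, 5, 6}, so each is used; only H can be 1, hence H = 1.
The 5 still-open variables draw from only 5 values {2, 3, 4, 5, 6}, so each is used; only J can be 2, hence J = 2.
E and G share exactly the 2 values {3, 4}; by pigeonhole those values go to them, so strike 3, 4 from F, I.
Determined: H=1, J=2. The other variables each still have more than one consistent value. That makes 2.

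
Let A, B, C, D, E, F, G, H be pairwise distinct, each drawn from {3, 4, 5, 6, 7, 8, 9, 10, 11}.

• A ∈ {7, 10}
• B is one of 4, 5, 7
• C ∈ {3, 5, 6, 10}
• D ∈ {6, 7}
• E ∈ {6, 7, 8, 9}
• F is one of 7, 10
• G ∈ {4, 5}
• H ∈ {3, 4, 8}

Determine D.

6

The 8 variables draw from only 8 values {3, 4, 5, 6, 7, 8, 9, 10}, so each is used; only E can be 9, hence E = 9.
The 7 still-open variables draw from only 7 values {3, 4, 5, 6, 7, 8, 10}, so each is used; only H can be 8, hence H = 8.
Among the 6 still-open variables, 3 fits only C (and all 6 values in {3, 4, 5, 6, 7, 10} must be used), so C = 3.
The 5 still-open variables together cover exactly {4, 5, 6, 7, 10} — 5 values for 5 variables — and 6 appears only in D's list, so D = 6.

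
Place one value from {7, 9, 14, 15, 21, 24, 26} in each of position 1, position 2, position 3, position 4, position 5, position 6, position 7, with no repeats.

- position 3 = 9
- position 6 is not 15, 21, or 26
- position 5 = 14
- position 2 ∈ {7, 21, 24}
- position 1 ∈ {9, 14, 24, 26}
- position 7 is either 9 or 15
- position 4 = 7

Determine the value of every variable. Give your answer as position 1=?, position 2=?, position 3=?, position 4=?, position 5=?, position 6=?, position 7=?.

position 3 has just one choice, so position 3 = 9. So position 1, position 6, position 7 can't be 9.
That leaves position 4 = 7. So position 2, position 6 can't be 7.
position 5's domain is down to {14}, so position 5 = 14. Remove 14 from position 1, position 6.
position 6's domain is down to {24}, so position 6 = 24. Eliminate 24 elsewhere: position 1, position 2.
position 7 has just one choice, so position 7 = 15.
position 1 has just one choice, so position 1 = 26.
position 2 has just one choice, so position 2 = 21.

position 1=26, position 2=21, position 3=9, position 4=7, position 5=14, position 6=24, position 7=15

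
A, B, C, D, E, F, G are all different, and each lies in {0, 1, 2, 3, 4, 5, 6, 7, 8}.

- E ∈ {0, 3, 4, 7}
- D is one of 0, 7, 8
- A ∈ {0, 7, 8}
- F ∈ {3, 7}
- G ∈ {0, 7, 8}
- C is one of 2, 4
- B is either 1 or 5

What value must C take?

2

A, D, G share exactly the 3 values {0, 7, 8}; by pigeonhole those values go to them, so strike 0, 7, 8 from E, F.
F must be 3 (only option left). Remove 3 from E.
E has just one choice, so E = 4. Remove 4 from C.
So C = 2.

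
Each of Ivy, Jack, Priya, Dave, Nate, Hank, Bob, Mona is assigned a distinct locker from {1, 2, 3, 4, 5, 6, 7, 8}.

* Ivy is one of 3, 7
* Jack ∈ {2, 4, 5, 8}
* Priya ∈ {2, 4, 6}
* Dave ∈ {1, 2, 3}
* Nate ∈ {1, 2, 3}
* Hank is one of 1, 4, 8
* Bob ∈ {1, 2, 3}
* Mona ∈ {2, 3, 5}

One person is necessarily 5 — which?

Among the 8 variables, 6 fits only Priya (and all 8 values in {1, 2, 3, 4, 5, 6, 7, 8} must be used), so Priya = 6.
The 7 still-open variables together cover exactly {1, 2, 3, 4, 5, 7, 8} — 7 values for 7 variables — and 7 appears only in Ivy's list, so Ivy = 7.
The 3 variables Dave, Nate, Bob are confined to {1, 2, 3}, which locks those values in; drop them from Jack, Hank, Mona.
So 5 goes to Mona.

Mona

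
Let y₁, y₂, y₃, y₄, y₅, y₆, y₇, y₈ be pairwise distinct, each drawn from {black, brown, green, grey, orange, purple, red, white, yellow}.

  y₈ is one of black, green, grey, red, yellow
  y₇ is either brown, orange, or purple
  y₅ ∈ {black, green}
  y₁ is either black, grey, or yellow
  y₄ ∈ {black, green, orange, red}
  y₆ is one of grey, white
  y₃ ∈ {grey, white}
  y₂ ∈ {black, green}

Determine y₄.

orange

y₂ and y₅ between them cover only {black, green} — a naked pair. Remove those values from y₁, y₄, y₈.
y₃ and y₆ between them cover only {grey, white} — a naked pair. Remove those values from y₁, y₈.
y₁ has just one choice, so y₁ = yellow. Eliminate yellow elsewhere: y₈.
y₈ must be red (only option left). Strike red from y₄.
So y₄ = orange.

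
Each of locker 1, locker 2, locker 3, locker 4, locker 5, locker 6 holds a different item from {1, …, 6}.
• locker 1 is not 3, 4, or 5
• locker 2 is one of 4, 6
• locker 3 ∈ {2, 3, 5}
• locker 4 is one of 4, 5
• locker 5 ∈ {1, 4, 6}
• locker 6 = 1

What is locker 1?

2

locker 6's domain is down to {1}, so locker 6 = 1. Remove 1 from locker 1, locker 5.
The 5 still-open variables together cover exactly {2, 3, 4, 5, 6} — 5 values for 5 variables — and 3 appears only in locker 3's list, so locker 3 = 3.
The 4 still-open variables together cover exactly {2, 4, 5, 6} — 4 values for 4 variables — and 2 appears only in locker 1's list, so locker 1 = 2.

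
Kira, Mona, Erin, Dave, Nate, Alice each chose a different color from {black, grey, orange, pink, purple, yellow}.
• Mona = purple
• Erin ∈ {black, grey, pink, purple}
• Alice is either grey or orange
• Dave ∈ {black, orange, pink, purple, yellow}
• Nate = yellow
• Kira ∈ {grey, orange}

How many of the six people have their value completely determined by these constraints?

2

Mona must be purple (only option left). Eliminate purple elsewhere: Erin, Dave.
Nate's domain is down to {yellow}, so Nate = yellow. Remove yellow from Dave.
The 2 variables Kira and Alice are confined to {grey, orange}, which locks those values in; drop them from Erin, Dave.
Determined: Mona=purple, Nate=yellow. The other people each still have more than one consistent value. That makes 2.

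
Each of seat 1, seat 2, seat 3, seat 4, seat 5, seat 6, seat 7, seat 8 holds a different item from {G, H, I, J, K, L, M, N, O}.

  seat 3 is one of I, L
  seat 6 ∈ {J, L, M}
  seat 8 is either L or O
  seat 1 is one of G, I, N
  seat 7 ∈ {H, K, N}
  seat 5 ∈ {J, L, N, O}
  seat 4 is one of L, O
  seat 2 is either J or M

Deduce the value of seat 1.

G

The 2 variables seat 4 and seat 8 are confined to {L, O}, which locks those values in; drop them from seat 3, seat 5, seat 6.
That leaves seat 3 = I. Strike I from seat 1.
The 2 variables seat 2 and seat 6 are confined to {J, M}, which locks those values in; drop them from seat 5.
seat 5 has just one choice, so seat 5 = N. So seat 1, seat 7 can't be N.
So seat 1 = G.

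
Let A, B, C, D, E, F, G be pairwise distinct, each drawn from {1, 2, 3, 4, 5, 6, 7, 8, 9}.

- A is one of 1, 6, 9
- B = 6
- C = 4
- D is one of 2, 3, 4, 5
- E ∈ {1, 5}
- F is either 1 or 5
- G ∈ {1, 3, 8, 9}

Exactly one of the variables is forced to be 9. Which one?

B has just one choice, so B = 6. Strike 6 from A.
C's domain is down to {4}, so C = 4. Eliminate 4 elsewhere: D.
E and F share exactly the 2 values {1, 5}; by pigeonhole those values go to them, so strike 1, 5 from A, D, G.
So 9 goes to A.

A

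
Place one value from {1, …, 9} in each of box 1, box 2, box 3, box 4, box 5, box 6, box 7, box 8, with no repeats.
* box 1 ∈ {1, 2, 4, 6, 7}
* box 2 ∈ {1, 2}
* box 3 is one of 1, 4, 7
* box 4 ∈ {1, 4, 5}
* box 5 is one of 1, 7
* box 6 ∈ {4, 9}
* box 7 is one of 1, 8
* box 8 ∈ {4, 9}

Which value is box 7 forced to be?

The 8 variables draw from only 8 values {1, 2, 4, 5, 6, 7, 8, 9}, so each is used; only box 4 can be 5, hence box 4 = 5.
Among the 7 still-open variables, 6 fits only box 1 (and all 7 values in {1, 2, 4, 6, 7, 8, 9} must be used), so box 1 = 6.
Among the 6 still-open variables, 2 fits only box 2 (and all 6 values in {1, 2, 4, 7, 8, 9} must be used), so box 2 = 2.
The 5 still-open variables draw from only 5 values {1, 4, 7, 8, 9}, so each is used; only box 7 can be 8, hence box 7 = 8.

8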